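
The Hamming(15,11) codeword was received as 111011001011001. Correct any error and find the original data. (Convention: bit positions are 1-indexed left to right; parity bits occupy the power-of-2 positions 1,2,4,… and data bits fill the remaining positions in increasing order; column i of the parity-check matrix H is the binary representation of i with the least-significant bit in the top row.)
Syndrome s = H · r^T (mod 2), r = 111011001011001:
  s[0] = (101010101010101)·(111011001011001) mod 2 = 1+0+1+0+1+0+0+0+1+0+1+0+0+0+1 mod 2 = 0
  s[1] = (011001100110011)·(111011001011001) mod 2 = 0+1+1+0+0+1+0+0+0+0+1+0+0+0+1 mod 2 = 1
  s[2] = (000111100001111)·(111011001011001) mod 2 = 0+0+0+0+1+1+0+0+0+0+0+1+0+0+1 mod 2 = 0
  s[3] = (000000011111111)·(111011001011001) mod 2 = 0+0+0+0+0+0+0+0+1+0+1+1+0+0+1 mod 2 = 0
Syndrome = 0100
Column 2 of H equals this syndrome → error at bit 2 (1-indexed).
Flip bit 2: 111011001011001 → 101011001011001
Extract data bits at positions {3,5,6,7,9,10,11,12,13,14,15}: 11101011001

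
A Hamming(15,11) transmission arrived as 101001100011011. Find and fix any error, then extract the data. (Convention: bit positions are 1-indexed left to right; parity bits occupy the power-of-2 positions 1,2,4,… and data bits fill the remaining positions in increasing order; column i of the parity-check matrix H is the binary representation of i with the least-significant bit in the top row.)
Syndrome s = H · r^T (mod 2), r = 101001100011011:
  s[0] = (101010101010101)·(101001100011011) mod 2 = 1+0+1+0+0+0+1+0+0+0+1+0+0+0+1 mod 2 = 1
  s[1] = (011001100110011)·(101001100011011) mod 2 = 0+0+1+0+0+1+1+0+0+0+1+0+0+1+1 mod 2 = 0
  s[2] = (000111100001111)·(101001100011011) mod 2 = 0+0+0+0+0+1+1+0+0+0+0+1+0+1+1 mod 2 = 1
  s[3] = (000000011111111)·(101001100011011) mod 2 = 0+0+0+0+0+0+0+0+0+0+1+1+0+1+1 mod 2 = 0
Syndrome = 1010
Column 5 of H equals this syndrome → error at bit 5 (1-indexed).
Flip bit 5: 101001100011011 → 101011100011011
Extract data bits at positions {3,5,6,7,9,10,11,12,13,14,15}: 11110011011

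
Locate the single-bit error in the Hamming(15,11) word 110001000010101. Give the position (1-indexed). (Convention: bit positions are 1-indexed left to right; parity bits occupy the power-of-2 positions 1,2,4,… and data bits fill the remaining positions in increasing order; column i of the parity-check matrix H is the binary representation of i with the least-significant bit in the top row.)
Syndrome s = H · r^T (mod 2), r = 110001000010101:
  s[0] = (101010101010101)·(110001000010101) mod 2 = 1+0+0+0+0+0+0+0+0+0+1+0+1+0+1 mod 2 = 0
  s[1] = (011001100110011)·(110001000010101) mod 2 = 0+1+0+0+0+1+0+0+0+0+1+0+0+0+1 mod 2 = 0
  s[2] = (000111100001111)·(110001000010101) mod 2 = 0+0+0+0+0+1+0+0+0+0+0+0+1+0+1 mod 2 = 1
  s[3] = (000000011111111)·(110001000010101) mod 2 = 0+0+0+0+0+0+0+0+0+0+1+0+1+0+1 mod 2 = 1
Syndrome = 0011
Column i of H is the binary representation of i, so the syndrome is the binary index of the flipped bit.
Read s = 0011 with s[0] as LSB: 0·2^0 + 0·2^1 + 1·2^2 + 1·2^3 = 12.
Error is at bit position 12.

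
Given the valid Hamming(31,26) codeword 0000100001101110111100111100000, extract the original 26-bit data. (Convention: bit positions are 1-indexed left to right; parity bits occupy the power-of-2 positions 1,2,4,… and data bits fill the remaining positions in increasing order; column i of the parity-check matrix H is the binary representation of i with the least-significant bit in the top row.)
Parity bits occupy power-of-2 positions; data bits are at positions {3,5,6,7,9,10,11,12,13,14,15,17,18,19,20,21,22,23,24,25,26,27,28,29,30,31} (1-indexed).
Extract: c[3]=0 c[5]=1 c[6]=0 c[7]=0 c[9]=0 c[10]=1 c[11]=1 c[12]=0 c[13]=1 c[14]=1 c[15]=1 c[17]=1 c[18]=1 c[19]=1 c[20]=1 c[21]=0 c[22]=0 c[23]=1 c[24]=1 c[25]=1 c[26]=1 c[27]=0 c[28]=0 c[29]=0 c[30]=0 c[31]=0
Data = 01000110111111100111100000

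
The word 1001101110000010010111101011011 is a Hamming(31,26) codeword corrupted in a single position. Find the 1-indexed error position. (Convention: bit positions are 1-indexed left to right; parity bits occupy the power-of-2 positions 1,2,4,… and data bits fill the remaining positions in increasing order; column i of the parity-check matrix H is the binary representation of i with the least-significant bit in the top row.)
Syndrome s = H · r^T (mod 2), r = 1001101110000010010111101011011:
  s[0] = (1010101010101010101010101010101)·(1001101110000010010111101011011) mod 2 = 1+0+0+0+1+0+1+0+1+0+0+0+0+0+1+0+0+0+0+0+1+0+1+0+1+0+1+0+0+0+1 mod 2 = 0
  s[1] = (0110011001100110011001100110011)·(1001101110000010010111101011011) mod 2 = 0+0+0+0+0+0+1+0+0+0+0+0+0+0+1+0+0+1+0+0+0+1+1+0+0+0+1+0+0+1+1 mod 2 = 0
  s[2] = (0001111000011110000111100001111)·(1001101110000010010111101011011) mod 2 = 0+0+0+1+1+0+1+0+0+0+0+0+0+0+1+0+0+0+0+1+1+1+1+0+0+0+0+1+0+1+1 mod 2 = 1
  s[3] = (0000000111111110000000011111111)·(1001101110000010010111101011011) mod 2 = 0+0+0+0+0+0+0+1+1+0+0+0+0+0+1+0+0+0+0+0+0+0+0+0+1+0+1+1+0+1+1 mod 2 = 0
  s[4] = (0000000000000001111111111111111)·(1001101110000010010111101011011) mod 2 = 0+0+0+0+0+0+0+0+0+0+0+0+0+0+0+0+0+1+0+1+1+1+1+0+1+0+1+1+0+1+1 mod 2 = 0
Syndrome = 00100
Column i of H is the binary representation of i, so the syndrome is the binary index of the flipped bit.
Read s = 00100 with s[0] as LSB: 0·2^0 + 0·2^1 + 1·2^2 + 0·2^3 + 0·2^4 = 4.
Error is at bit position 4.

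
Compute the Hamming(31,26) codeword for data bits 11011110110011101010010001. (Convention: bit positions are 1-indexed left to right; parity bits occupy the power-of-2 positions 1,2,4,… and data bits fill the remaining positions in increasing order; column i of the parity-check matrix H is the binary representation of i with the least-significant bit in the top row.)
Codeword c = d · G (mod 2), d = 11011110110011101010010001:
  c[0] = d·G[:,0] = (11011110110011101010010001)·(11011010101101010101010101) mod 2 = 1+1+0+1+1+0+1+0+1+0+0+0+0+1+0+0+0+0+0+0+0+1+0+0+0+1 mod 2 = 1
  c[1] = d·G[:,1] = (11011110110011101010010001)·(10110110011011001100110011) mod 2 = 1+0+0+1+0+1+1+0+0+1+0+0+1+1+0+0+1+0+0+0+0+1+0+0+0+1 mod 2 = 0
  c[2] = d·G[:,2] = (11011110110011101010010001)·(10000000000000000000000000) mod 2 = 1+0+0+0+0+0+0+0+0+0+0+0+0+0+0+0+0+0+0+0+0+0+0+0+0+0 mod 2 = 1
  c[3] = d·G[:,3] = (11011110110011101010010001)·(01110001111000111100001111) mod 2 = 0+1+0+1+0+0+0+0+1+1+0+0+0+0+1+0+1+0+0+0+0+0+0+0+0+1 mod 2 = 1
  c[4] = d·G[:,4] = (11011110110011101010010001)·(01000000000000000000000000) mod 2 = 0+1+0+0+0+0+0+0+0+0+0+0+0+0+0+0+0+0+0+0+0+0+0+0+0+0 mod 2 = 1
  c[5] = d·G[:,5] = (11011110110011101010010001)·(00100000000000000000000000) mod 2 = 0+0+0+0+0+0+0+0+0+0+0+0+0+0+0+0+0+0+0+0+0+0+0+0+0+0 mod 2 = 0
  c[6] = d·G[:,6] = (11011110110011101010010001)·(00010000000000000000000000) mod 2 = 0+0+0+1+0+0+0+0+0+0+0+0+0+0+0+0+0+0+0+0+0+0+0+0+0+0 mod 2 = 1
  c[7] = d·G[:,7] = (11011110110011101010010001)·(00001111111000000011111111) mod 2 = 0+0+0+0+1+1+1+0+1+1+0+0+0+0+0+0+0+0+1+0+0+1+0+0+0+1 mod 2 = 0
  c[8] = d·G[:,8] = (11011110110011101010010001)·(00001000000000000000000000) mod 2 = 0+0+0+0+1+0+0+0+0+0+0+0+0+0+0+0+0+0+0+0+0+0+0+0+0+0 mod 2 = 1
  c[9] = d·G[:,9] = (11011110110011101010010001)·(00000100000000000000000000) mod 2 = 0+0+0+0+0+1+0+0+0+0+0+0+0+0+0+0+0+0+0+0+0+0+0+0+0+0 mod 2 = 1
  c[10] = d·G[:,10] = (11011110110011101010010001)·(00000010000000000000000000) mod 2 = 0+0+0+0+0+0+1+0+0+0+0+0+0+0+0+0+0+0+0+0+0+0+0+0+0+0 mod 2 = 1
  c[11] = d·G[:,11] = (11011110110011101010010001)·(00000001000000000000000000) mod 2 = 0+0+0+0+0+0+0+0+0+0+0+0+0+0+0+0+0+0+0+0+0+0+0+0+0+0 mod 2 = 0
  c[12] = d·G[:,12] = (11011110110011101010010001)·(00000000100000000000000000) mod 2 = 0+0+0+0+0+0+0+0+1+0+0+0+0+0+0+0+0+0+0+0+0+0+0+0+0+0 mod 2 = 1
  c[13] = d·G[:,13] = (11011110110011101010010001)·(00000000010000000000000000) mod 2 = 0+0+0+0+0+0+0+0+0+1+0+0+0+0+0+0+0+0+0+0+0+0+0+0+0+0 mod 2 = 1
  c[14] = d·G[:,14] = (11011110110011101010010001)·(00000000001000000000000000) mod 2 = 0+0+0+0+0+0+0+0+0+0+0+0+0+0+0+0+0+0+0+0+0+0+0+0+0+0 mod 2 = 0
  c[15] = d·G[:,15] = (11011110110011101010010001)·(00000000000111111111111111) mod 2 = 0+0+0+0+0+0+0+0+0+0+0+0+1+1+1+0+1+0+1+0+0+1+0+0+0+1 mod 2 = 1
  c[16] = d·G[:,16] = (11011110110011101010010001)·(00000000000100000000000000) mod 2 = 0+0+0+0+0+0+0+0+0+0+0+0+0+0+0+0+0+0+0+0+0+0+0+0+0+0 mod 2 = 0
  c[17] = d·G[:,17] = (11011110110011101010010001)·(00000000000010000000000000) mod 2 = 0+0+0+0+0+0+0+0+0+0+0+0+1+0+0+0+0+0+0+0+0+0+0+0+0+0 mod 2 = 1
  c[18] = d·G[:,18] = (11011110110011101010010001)·(00000000000001000000000000) mod 2 = 0+0+0+0+0+0+0+0+0+0+0+0+0+1+0+0+0+0+0+0+0+0+0+0+0+0 mod 2 = 1
  c[19] = d·G[:,19] = (11011110110011101010010001)·(00000000000000100000000000) mod 2 = 0+0+0+0+0+0+0+0+0+0+0+0+0+0+1+0+0+0+0+0+0+0+0+0+0+0 mod 2 = 1
  c[20] = d·G[:,20] = (11011110110011101010010001)·(00000000000000010000000000) mod 2 = 0+0+0+0+0+0+0+0+0+0+0+0+0+0+0+0+0+0+0+0+0+0+0+0+0+0 mod 2 = 0
  c[21] = d·G[:,21] = (11011110110011101010010001)·(00000000000000001000000000) mod 2 = 0+0+0+0+0+0+0+0+0+0+0+0+0+0+0+0+1+0+0+0+0+0+0+0+0+0 mod 2 = 1
  c[22] = d·G[:,22] = (11011110110011101010010001)·(00000000000000000100000000) mod 2 = 0+0+0+0+0+0+0+0+0+0+0+0+0+0+0+0+0+0+0+0+0+0+0+0+0+0 mod 2 = 0
  c[23] = d·G[:,23] = (11011110110011101010010001)·(00000000000000000010000000) mod 2 = 0+0+0+0+0+0+0+0+0+0+0+0+0+0+0+0+0+0+1+0+0+0+0+0+0+0 mod 2 = 1
  c[24] = d·G[:,24] = (11011110110011101010010001)·(00000000000000000001000000) mod 2 = 0+0+0+0+0+0+0+0+0+0+0+0+0+0+0+0+0+0+0+0+0+0+0+0+0+0 mod 2 = 0
  c[25] = d·G[:,25] = (11011110110011101010010001)·(00000000000000000000100000) mod 2 = 0+0+0+0+0+0+0+0+0+0+0+0+0+0+0+0+0+0+0+0+0+0+0+0+0+0 mod 2 = 0
  c[26] = d·G[:,26] = (11011110110011101010010001)·(00000000000000000000010000) mod 2 = 0+0+0+0+0+0+0+0+0+0+0+0+0+0+0+0+0+0+0+0+0+1+0+0+0+0 mod 2 = 1
  c[27] = d·G[:,27] = (11011110110011101010010001)·(00000000000000000000001000) mod 2 = 0+0+0+0+0+0+0+0+0+0+0+0+0+0+0+0+0+0+0+0+0+0+0+0+0+0 mod 2 = 0
  c[28] = d·G[:,28] = (11011110110011101010010001)·(00000000000000000000000100) mod 2 = 0+0+0+0+0+0+0+0+0+0+0+0+0+0+0+0+0+0+0+0+0+0+0+0+0+0 mod 2 = 0
  c[29] = d·G[:,29] = (11011110110011101010010001)·(00000000000000000000000010) mod 2 = 0+0+0+0+0+0+0+0+0+0+0+0+0+0+0+0+0+0+0+0+0+0+0+0+0+0 mod 2 = 0
  c[30] = d·G[:,30] = (11011110110011101010010001)·(00000000000000000000000001) mod 2 = 0+0+0+0+0+0+0+0+0+0+0+0+0+0+0+0+0+0+0+0+0+0+0+0+0+1 mod 2 = 1
Codeword = 1011101011101101011101010010001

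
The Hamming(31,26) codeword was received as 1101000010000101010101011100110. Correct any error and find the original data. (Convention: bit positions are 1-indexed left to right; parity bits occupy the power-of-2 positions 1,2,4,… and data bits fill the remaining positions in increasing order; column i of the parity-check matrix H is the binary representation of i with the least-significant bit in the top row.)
Syndrome s = H · r^T (mod 2), r = 1101000010000101010101011100110:
  s[0] = (1010101010101010101010101010101)·(1101000010000101010101011100110) mod 2 = 1+0+0+0+0+0+0+0+1+0+0+0+0+0+0+0+0+0+0+0+0+0+0+0+1+0+0+0+1+0+0 mod 2 = 0
  s[1] = (0110011001100110011001100110011)·(1101000010000101010101011100110) mod 2 = 0+1+0+0+0+0+0+0+0+0+0+0+0+1+0+0+0+1+0+0+0+1+0+0+0+1+0+0+0+1+0 mod 2 = 0
  s[2] = (0001111000011110000111100001111)·(1101000010000101010101011100110) mod 2 = 0+0+0+1+0+0+0+0+0+0+0+0+0+1+0+0+0+0+0+1+0+1+0+0+0+0+0+0+1+1+0 mod 2 = 0
  s[3] = (0000000111111110000000011111111)·(1101000010000101010101011100110) mod 2 = 0+0+0+0+0+0+0+0+1+0+0+0+0+1+0+0+0+0+0+0+0+0+0+1+1+1+0+0+1+1+0 mod 2 = 1
  s[4] = (0000000000000001111111111111111)·(1101000010000101010101011100110) mod 2 = 0+0+0+0+0+0+0+0+0+0+0+0+0+0+0+1+0+1+0+1+0+1+0+1+1+1+0+0+1+1+0 mod 2 = 1
Syndrome = 00011
Column 24 of H equals this syndrome → error at bit 24 (1-indexed).
Flip bit 24: 1101000010000101010101011100110 → 1101000010000101010101001100110
Extract data bits at positions {3,5,6,7,9,10,11,12,13,14,15,17,18,19,20,21,22,23,24,25,26,27,28,29,30,31}: 00001000010010101001100110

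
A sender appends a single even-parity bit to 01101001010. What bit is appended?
Sum of data bits: 0+1+1+0+1+0+0+1+0+1+0 = 5.
5 mod 2 = 1, so parity bit = 1.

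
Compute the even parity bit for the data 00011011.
Sum of data bits: 0+0+0+1+1+0+1+1 = 4.
4 mod 2 = 0, so parity bit = 0.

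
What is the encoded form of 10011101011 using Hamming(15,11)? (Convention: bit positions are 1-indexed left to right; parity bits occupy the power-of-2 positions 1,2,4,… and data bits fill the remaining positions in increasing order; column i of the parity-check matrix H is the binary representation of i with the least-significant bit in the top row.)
Codeword c = d · G (mod 2), d = 10011101011:
  c[0] = d·G[:,0] = (10011101011)·(11011010101) mod 2 = 1+0+0+1+1+0+0+0+0+0+1 mod 2 = 0
  c[1] = d·G[:,1] = (10011101011)·(10110110011) mod 2 = 1+0+0+1+0+1+0+0+0+1+1 mod 2 = 1
  c[2] = d·G[:,2] = (10011101011)·(10000000000) mod 2 = 1+0+0+0+0+0+0+0+0+0+0 mod 2 = 1
  c[3] = d·G[:,3] = (10011101011)·(01110001111) mod 2 = 0+0+0+1+0+0+0+1+0+1+1 mod 2 = 0
  c[4] = d·G[:,4] = (10011101011)·(01000000000) mod 2 = 0+0+0+0+0+0+0+0+0+0+0 mod 2 = 0
  c[5] = d·G[:,5] = (10011101011)·(00100000000) mod 2 = 0+0+0+0+0+0+0+0+0+0+0 mod 2 = 0
  c[6] = d·G[:,6] = (10011101011)·(00010000000) mod 2 = 0+0+0+1+0+0+0+0+0+0+0 mod 2 = 1
  c[7] = d·G[:,7] = (10011101011)·(00001111111) mod 2 = 0+0+0+0+1+1+0+1+0+1+1 mod 2 = 1
  c[8] = d·G[:,8] = (10011101011)·(00001000000) mod 2 = 0+0+0+0+1+0+0+0+0+0+0 mod 2 = 1
  c[9] = d·G[:,9] = (10011101011)·(00000100000) mod 2 = 0+0+0+0+0+1+0+0+0+0+0 mod 2 = 1
  c[10] = d·G[:,10] = (10011101011)·(00000010000) mod 2 = 0+0+0+0+0+0+0+0+0+0+0 mod 2 = 0
  c[11] = d·G[:,11] = (10011101011)·(00000001000) mod 2 = 0+0+0+0+0+0+0+1+0+0+0 mod 2 = 1
  c[12] = d·G[:,12] = (10011101011)·(00000000100) mod 2 = 0+0+0+0+0+0+0+0+0+0+0 mod 2 = 0
  c[13] = d·G[:,13] = (10011101011)·(00000000010) mod 2 = 0+0+0+0+0+0+0+0+0+1+0 mod 2 = 1
  c[14] = d·G[:,14] = (10011101011)·(00000000001) mod 2 = 0+0+0+0+0+0+0+0+0+0+1 mod 2 = 1
Codeword = 011000111101011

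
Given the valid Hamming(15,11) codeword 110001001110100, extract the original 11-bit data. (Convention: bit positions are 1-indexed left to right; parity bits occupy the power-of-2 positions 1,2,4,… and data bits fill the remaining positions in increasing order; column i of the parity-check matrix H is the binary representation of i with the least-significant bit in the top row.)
Parity bits occupy power-of-2 positions; data bits are at positions {3,5,6,7,9,10,11,12,13,14,15} (1-indexed).
Extract: c[3]=0 c[5]=0 c[6]=1 c[7]=0 c[9]=1 c[10]=1 c[11]=1 c[12]=0 c[13]=1 c[14]=0 c[15]=0
Data = 00101110100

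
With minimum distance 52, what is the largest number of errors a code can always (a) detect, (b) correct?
(a) Detection requires d_min ≥ e+1, so e ≤ d_min − 1 = 51.
(b) Correction requires d_min ≥ 2t+1, so t ≤ ⌊(d_min − 1)/2⌋ = ⌊51/2⌋ = 25.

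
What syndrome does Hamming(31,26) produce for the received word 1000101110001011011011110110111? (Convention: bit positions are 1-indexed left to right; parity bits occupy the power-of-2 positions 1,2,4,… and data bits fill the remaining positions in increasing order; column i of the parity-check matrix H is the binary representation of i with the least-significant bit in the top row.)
Syndrome s = H · r^T (mod 2), r = 1000101110001011011011110110111:
  s[0] = (1010101010101010101010101010101)·(1000101110001011011011110110111) mod 2 = 1+0+0+0+1+0+1+0+1+0+0+0+1+0+1+0+0+0+1+0+1+0+1+0+0+0+1+0+1+0+1 mod 2 = 0
  s[1] = (0110011001100110011001100110011)·(1000101110001011011011110110111) mod 2 = 0+0+0+0+0+0+1+0+0+0+0+0+0+0+1+0+0+1+1+0+0+1+1+0+0+1+1+0+0+1+1 mod 2 = 0
  s[2] = (0001111000011110000111100001111)·(1000101110001011011011110110111) mod 2 = 0+0+0+0+1+0+1+0+0+0+0+0+1+0+1+0+0+0+0+0+1+1+1+0+0+0+0+0+1+1+1 mod 2 = 0
  s[3] = (0000000111111110000000011111111)·(1000101110001011011011110110111) mod 2 = 0+0+0+0+0+0+0+1+1+0+0+0+1+0+1+0+0+0+0+0+0+0+0+1+0+1+1+0+1+1+1 mod 2 = 0
  s[4] = (0000000000000001111111111111111)·(1000101110001011011011110110111) mod 2 = 0+0+0+0+0+0+0+0+0+0+0+0+0+0+0+1+0+1+1+0+1+1+1+1+0+1+1+0+1+1+1 mod 2 = 0
Syndrome = 00000
s = 0: no error detected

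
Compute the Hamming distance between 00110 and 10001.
XOR = 10111, count of 1s = 4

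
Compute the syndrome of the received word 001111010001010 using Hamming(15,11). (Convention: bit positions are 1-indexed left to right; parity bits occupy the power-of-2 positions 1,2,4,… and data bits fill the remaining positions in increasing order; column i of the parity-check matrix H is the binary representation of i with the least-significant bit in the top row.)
Syndrome s = H · r^T (mod 2), r = 001111010001010:
  s[0] = (101010101010101)·(001111010001010) mod 2 = 0+0+1+0+1+0+0+0+0+0+0+0+0+0+0 mod 2 = 0
  s[1] = (011001100110011)·(001111010001010) mod 2 = 0+0+1+0+0+1+0+0+0+0+0+0+0+1+0 mod 2 = 1
  s[2] = (000111100001111)·(001111010001010) mod 2 = 0+0+0+1+1+1+0+0+0+0+0+1+0+1+0 mod 2 = 1
  s[3] = (000000011111111)·(001111010001010) mod 2 = 0+0+0+0+0+0+0+1+0+0+0+1+0+1+0 mod 2 = 1
Syndrome = 0111
Non-zero syndrome: error at position 14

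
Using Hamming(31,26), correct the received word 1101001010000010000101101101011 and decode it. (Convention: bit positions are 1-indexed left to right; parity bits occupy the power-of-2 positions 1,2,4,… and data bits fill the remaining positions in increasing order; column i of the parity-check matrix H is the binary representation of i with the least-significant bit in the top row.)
Syndrome s = H · r^T (mod 2), r = 1101001010000010000101101101011:
  s[0] = (1010101010101010101010101010101)·(1101001010000010000101101101011) mod 2 = 1+0+0+0+0+0+1+0+1+0+0+0+0+0+1+0+0+0+0+0+0+0+1+0+1+0+0+0+0+0+1 mod 2 = 1
  s[1] = (0110011001100110011001100110011)·(1101001010000010000101101101011) mod 2 = 0+1+0+0+0+0+1+0+0+0+0+0+0+0+1+0+0+0+0+0+0+1+1+0+0+1+0+0+0+1+1 mod 2 = 0
  s[2] = (0001111000011110000111100001111)·(1101001010000010000101101101011) mod 2 = 0+0+0+1+0+0+1+0+0+0+0+0+0+0+1+0+0+0+0+1+0+1+1+0+0+0+0+1+0+1+1 mod 2 = 1
  s[3] = (0000000111111110000000011111111)·(1101001010000010000101101101011) mod 2 = 0+0+0+0+0+0+0+0+1+0+0+0+0+0+1+0+0+0+0+0+0+0+0+0+1+1+0+1+0+1+1 mod 2 = 1
  s[4] = (0000000000000001111111111111111)·(1101001010000010000101101101011) mod 2 = 0+0+0+0+0+0+0+0+0+0+0+0+0+0+0+0+0+0+0+1+0+1+1+0+1+1+0+1+0+1+1 mod 2 = 0
Syndrome = 10110
Column 13 of H equals this syndrome → error at bit 13 (1-indexed).
Flip bit 13: 1101001010000010000101101101011 → 1101001010001010000101101101011
Extract data bits at positions {3,5,6,7,9,10,11,12,13,14,15,17,18,19,20,21,22,23,24,25,26,27,28,29,30,31}: 00011000101000101101101011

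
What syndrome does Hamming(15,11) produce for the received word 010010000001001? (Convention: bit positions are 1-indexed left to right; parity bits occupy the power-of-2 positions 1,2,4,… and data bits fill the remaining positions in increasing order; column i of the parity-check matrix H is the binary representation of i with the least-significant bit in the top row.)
Syndrome s = H · r^T (mod 2), r = 010010000001001:
  s[0] = (101010101010101)·(010010000001001) mod 2 = 0+0+0+0+1+0+0+0+0+0+0+0+0+0+1 mod 2 = 0
  s[1] = (011001100110011)·(010010000001001) mod 2 = 0+1+0+0+0+0+0+0+0+0+0+0+0+0+1 mod 2 = 0
  s[2] = (000111100001111)·(010010000001001) mod 2 = 0+0+0+0+1+0+0+0+0+0+0+1+0+0+1 mod 2 = 1
  s[3] = (000000011111111)·(010010000001001) mod 2 = 0+0+0+0+0+0+0+0+0+0+0+1+0+0+1 mod 2 = 0
Syndrome = 0010
Non-zero syndrome: error at position 4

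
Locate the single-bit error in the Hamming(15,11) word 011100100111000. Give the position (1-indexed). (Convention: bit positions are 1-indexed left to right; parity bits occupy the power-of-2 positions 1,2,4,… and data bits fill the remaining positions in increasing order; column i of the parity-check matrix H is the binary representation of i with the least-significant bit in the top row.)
Syndrome s = H · r^T (mod 2), r = 011100100111000:
  s[0] = (101010101010101)·(011100100111000) mod 2 = 0+0+1+0+0+0+1+0+0+0+1+0+0+0+0 mod 2 = 1
  s[1] = (011001100110011)·(011100100111000) mod 2 = 0+1+1+0+0+0+1+0+0+1+1+0+0+0+0 mod 2 = 1
  s[2] = (000111100001111)·(011100100111000) mod 2 = 0+0+0+1+0+0+1+0+0+0+0+1+0+0+0 mod 2 = 1
  s[3] = (000000011111111)·(011100100111000) mod 2 = 0+0+0+0+0+0+0+0+0+1+1+1+0+0+0 mod 2 = 1
Syndrome = 1111
Column i of H is the binary representation of i, so the syndrome is the binary index of the flipped bit.
Read s = 1111 with s[0] as LSB: 1·2^0 + 1·2^1 + 1·2^2 + 1·2^3 = 15.
Error is at bit position 15.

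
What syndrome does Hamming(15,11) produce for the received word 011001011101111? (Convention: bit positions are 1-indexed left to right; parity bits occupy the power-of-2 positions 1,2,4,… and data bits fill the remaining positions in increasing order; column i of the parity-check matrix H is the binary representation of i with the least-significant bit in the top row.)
Syndrome s = H · r^T (mod 2), r = 011001011101111:
  s[0] = (101010101010101)·(011001011101111) mod 2 = 0+0+1+0+0+0+0+0+1+0+0+0+1+0+1 mod 2 = 0
  s[1] = (011001100110011)·(011001011101111) mod 2 = 0+1+1+0+0+1+0+0+0+1+0+0+0+1+1 mod 2 = 0
  s[2] = (000111100001111)·(011001011101111) mod 2 = 0+0+0+0+0+1+0+0+0+0+0+1+1+1+1 mod 2 = 1
  s[3] = (000000011111111)·(011001011101111) mod 2 = 0+0+0+0+0+0+0+1+1+1+0+1+1+1+1 mod 2 = 1
Syndrome = 0011
Non-zero syndrome: error at position 12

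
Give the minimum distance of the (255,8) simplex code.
d_min = 128 (every nonzero codeword of the simplex code S_8 has weight 2^(r−1) = 128).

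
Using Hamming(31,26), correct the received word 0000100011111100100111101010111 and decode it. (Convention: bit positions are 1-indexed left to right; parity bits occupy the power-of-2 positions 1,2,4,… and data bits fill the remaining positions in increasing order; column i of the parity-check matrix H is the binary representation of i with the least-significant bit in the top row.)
Syndrome s = H · r^T (mod 2), r = 0000100011111100100111101010111:
  s[0] = (1010101010101010101010101010101)·(0000100011111100100111101010111) mod 2 = 0+0+0+0+1+0+0+0+1+0+1+0+1+0+0+0+1+0+0+0+1+0+1+0+1+0+1+0+1+0+1 mod 2 = 1
  s[1] = (0110011001100110011001100110011)·(0000100011111100100111101010111) mod 2 = 0+0+0+0+0+0+0+0+0+1+1+0+0+1+0+0+0+0+0+0+0+1+1+0+0+0+1+0+0+1+1 mod 2 = 0
  s[2] = (0001111000011110000111100001111)·(0000100011111100100111101010111) mod 2 = 0+0+0+0+1+0+0+0+0+0+0+1+1+1+0+0+0+0+0+1+1+1+1+0+0+0+0+0+1+1+1 mod 2 = 1
  s[3] = (0000000111111110000000011111111)·(0000100011111100100111101010111) mod 2 = 0+0+0+0+0+0+0+0+1+1+1+1+1+1+0+0+0+0+0+0+0+0+0+0+1+0+1+0+1+1+1 mod 2 = 1
  s[4] = (0000000000000001111111111111111)·(0000100011111100100111101010111) mod 2 = 0+0+0+0+0+0+0+0+0+0+0+0+0+0+0+0+1+0+0+1+1+1+1+0+1+0+1+0+1+1+1 mod 2 = 0
Syndrome = 10110
Column 13 of H equals this syndrome → error at bit 13 (1-indexed).
Flip bit 13: 0000100011111100100111101010111 → 0000100011110100100111101010111
Extract data bits at positions {3,5,6,7,9,10,11,12,13,14,15,17,18,19,20,21,22,23,24,25,26,27,28,29,30,31}: 01001111010100111101010111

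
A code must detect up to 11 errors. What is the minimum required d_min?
Detecting e errors requires d_min ≥ e + 1 = 11 + 1 = 12.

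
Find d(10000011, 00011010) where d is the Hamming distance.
XOR = 10011001, count of 1s = 4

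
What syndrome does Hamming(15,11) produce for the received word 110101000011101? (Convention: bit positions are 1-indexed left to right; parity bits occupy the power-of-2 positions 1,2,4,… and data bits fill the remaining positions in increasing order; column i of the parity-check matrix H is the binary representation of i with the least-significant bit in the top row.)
Syndrome s = H · r^T (mod 2), r = 110101000011101:
  s[0] = (101010101010101)·(110101000011101) mod 2 = 1+0+0+0+0+0+0+0+0+0+1+0+1+0+1 mod 2 = 0
  s[1] = (011001100110011)·(110101000011101) mod 2 = 0+1+0+0+0+1+0+0+0+0+1+0+0+0+1 mod 2 = 0
  s[2] = (000111100001111)·(110101000011101) mod 2 = 0+0+0+1+0+1+0+0+0+0+0+1+1+0+1 mod 2 = 1
  s[3] = (000000011111111)·(110101000011101) mod 2 = 0+0+0+0+0+0+0+0+0+0+1+1+1+0+1 mod 2 = 0
Syndrome = 0010
Non-zero syndrome: error at position 4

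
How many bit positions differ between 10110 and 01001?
XOR = 11111, count of 1s = 5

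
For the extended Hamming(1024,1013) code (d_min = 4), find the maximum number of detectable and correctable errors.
Detection only: up to d_min − 1 = 3 errors.
Correction: up to ⌊(d_min − 1)/2⌋ = ⌊3/2⌋ = 1 errors.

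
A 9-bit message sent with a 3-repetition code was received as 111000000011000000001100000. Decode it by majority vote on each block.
Split into 3-bit blocks and majority-vote each:
  block 1 = 111: 3 ones, 0 zeros → 1
  block 2 = 000: 0 ones, 3 zeros → 0
  block 3 = 000: 0 ones, 3 zeros → 0
  block 4 = 011: 2 ones, 1 zeros → 1
  block 5 = 000: 0 ones, 3 zeros → 0
  block 6 = 000: 0 ones, 3 zeros → 0
  block 7 = 001: 1 ones, 2 zeros → 0
  block 8 = 100: 1 ones, 2 zeros → 0
  block 9 = 000: 0 ones, 3 zeros → 0
Decoded = 100100000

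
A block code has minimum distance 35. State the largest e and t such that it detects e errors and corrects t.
(a) Detection requires d_min ≥ e+1, so e ≤ d_min − 1 = 34.
(b) Correction requires d_min ≥ 2t+1, so t ≤ ⌊(d_min − 1)/2⌋ = ⌊34/2⌋ = 17.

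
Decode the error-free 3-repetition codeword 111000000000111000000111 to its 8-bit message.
Split into 3-bit blocks: 111 000 000 000 111 000 000 111
Data = 10001001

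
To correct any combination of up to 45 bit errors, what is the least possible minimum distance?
Correcting t errors requires d_min ≥ 2t + 1 = 2·45 + 1 = 91.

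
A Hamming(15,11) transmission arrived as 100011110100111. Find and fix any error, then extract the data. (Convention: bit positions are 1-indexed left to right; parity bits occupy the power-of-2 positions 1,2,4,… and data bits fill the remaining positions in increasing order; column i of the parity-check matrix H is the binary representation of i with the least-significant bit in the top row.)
Syndrome s = H · r^T (mod 2), r = 100011110100111:
  s[0] = (101010101010101)·(100011110100111) mod 2 = 1+0+0+0+1+0+1+0+0+0+0+0+1+0+1 mod 2 = 1
  s[1] = (011001100110011)·(100011110100111) mod 2 = 0+0+0+0+0+1+1+0+0+1+0+0+0+1+1 mod 2 = 1
  s[2] = (000111100001111)·(100011110100111) mod 2 = 0+0+0+0+1+1+1+0+0+0+0+0+1+1+1 mod 2 = 0
  s[3] = (000000011111111)·(100011110100111) mod 2 = 0+0+0+0+0+0+0+1+0+1+0+0+1+1+1 mod 2 = 1
Syndrome = 1101
Column 11 of H equals this syndrome → error at bit 11 (1-indexed).
Flip bit 11: 100011110100111 → 100011110110111
Extract data bits at positions {3,5,6,7,9,10,11,12,13,14,15}: 01110110111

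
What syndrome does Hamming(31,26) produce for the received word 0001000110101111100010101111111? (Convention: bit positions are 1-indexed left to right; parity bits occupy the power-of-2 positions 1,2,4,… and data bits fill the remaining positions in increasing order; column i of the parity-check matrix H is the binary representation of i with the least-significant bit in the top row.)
Syndrome s = H · r^T (mod 2), r = 0001000110101111100010101111111:
  s[0] = (1010101010101010101010101010101)·(0001000110101111100010101111111) mod 2 = 0+0+0+0+0+0+0+0+1+0+1+0+1+0+1+0+1+0+0+0+1+0+1+0+1+0+1+0+1+0+1 mod 2 = 1
  s[1] = (0110011001100110011001100110011)·(0001000110101111100010101111111) mod 2 = 0+0+0+0+0+0+0+0+0+0+1+0+0+1+1+0+0+0+0+0+0+0+1+0+0+1+1+0+0+1+1 mod 2 = 0
  s[2] = (0001111000011110000111100001111)·(0001000110101111100010101111111) mod 2 = 0+0+0+1+0+0+0+0+0+0+0+0+1+1+1+0+0+0+0+0+1+0+1+0+0+0+0+1+1+1+1 mod 2 = 0
  s[3] = (0000000111111110000000011111111)·(0001000110101111100010101111111) mod 2 = 0+0+0+0+0+0+0+1+1+0+1+0+1+1+1+0+0+0+0+0+0+0+0+0+1+1+1+1+1+1+1 mod 2 = 1
  s[4] = (0000000000000001111111111111111)·(0001000110101111100010101111111) mod 2 = 0+0+0+0+0+0+0+0+0+0+0+0+0+0+0+1+1+0+0+0+1+0+1+0+1+1+1+1+1+1+1 mod 2 = 1
Syndrome = 10011
Non-zero syndrome: error at position 25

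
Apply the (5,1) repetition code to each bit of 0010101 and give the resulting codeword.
Repeat each bit 5× and concatenate:
0→00000  0→00000  1→11111  0→00000  1→11111  0→00000  1→11111
Codeword = 00000000001111100000111110000011111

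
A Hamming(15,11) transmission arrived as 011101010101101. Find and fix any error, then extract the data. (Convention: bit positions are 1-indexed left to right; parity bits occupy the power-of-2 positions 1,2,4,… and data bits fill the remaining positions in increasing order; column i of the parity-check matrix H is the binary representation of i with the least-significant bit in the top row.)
Syndrome s = H · r^T (mod 2), r = 011101010101101:
  s[0] = (101010101010101)·(011101010101101) mod 2 = 0+0+1+0+0+0+0+0+0+0+0+0+1+0+1 mod 2 = 1
  s[1] = (011001100110011)·(011101010101101) mod 2 = 0+1+1+0+0+1+0+0+0+1+0+0+0+0+1 mod 2 = 1
  s[2] = (000111100001111)·(011101010101101) mod 2 = 0+0+0+1+0+1+0+0+0+0+0+1+1+0+1 mod 2 = 1
  s[3] = (000000011111111)·(011101010101101) mod 2 = 0+0+0+0+0+0+0+1+0+1+0+1+1+0+1 mod 2 = 1
Syndrome = 1111
Column 15 of H equals this syndrome → error at bit 15 (1-indexed).
Flip bit 15: 011101010101101 → 011101010101100
Extract data bits at positions {3,5,6,7,9,10,11,12,13,14,15}: 10100101100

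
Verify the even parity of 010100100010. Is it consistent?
Sum of all bits: 0+1+0+1+0+0+1+0+0+0+1+0 = 4; 4 mod 2 = 0. Result is 0 → valid parity.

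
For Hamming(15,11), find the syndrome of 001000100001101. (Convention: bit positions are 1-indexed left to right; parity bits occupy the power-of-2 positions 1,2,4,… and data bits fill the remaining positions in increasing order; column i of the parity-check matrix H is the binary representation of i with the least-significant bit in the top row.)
Syndrome s = H · r^T (mod 2), r = 001000100001101:
  s[0] = (101010101010101)·(001000100001101) mod 2 = 0+0+1+0+0+0+1+0+0+0+0+0+1+0+1 mod 2 = 0
  s[1] = (011001100110011)·(001000100001101) mod 2 = 0+0+1+0+0+0+1+0+0+0+0+0+0+0+1 mod 2 = 1
  s[2] = (000111100001111)·(001000100001101) mod 2 = 0+0+0+0+0+0+1+0+0+0+0+1+1+0+1 mod 2 = 0
  s[3] = (000000011111111)·(001000100001101) mod 2 = 0+0+0+0+0+0+0+0+0+0+0+1+1+0+1 mod 2 = 1
Syndrome = 0101
Non-zero syndrome: error at position 10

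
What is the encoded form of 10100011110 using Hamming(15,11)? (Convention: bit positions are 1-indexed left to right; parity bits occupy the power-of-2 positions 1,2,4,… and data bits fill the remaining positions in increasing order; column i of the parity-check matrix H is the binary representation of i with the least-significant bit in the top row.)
Codeword c = d · G (mod 2), d = 10100011110:
  c[0] = d·G[:,0] = (10100011110)·(11011010101) mod 2 = 1+0+0+0+0+0+1+0+1+0+0 mod 2 = 1
  c[1] = d·G[:,1] = (10100011110)·(10110110011) mod 2 = 1+0+1+0+0+0+1+0+0+1+0 mod 2 = 0
  c[2] = d·G[:,2] = (10100011110)·(10000000000) mod 2 = 1+0+0+0+0+0+0+0+0+0+0 mod 2 = 1
  c[3] = d·G[:,3] = (10100011110)·(01110001111) mod 2 = 0+0+1+0+0+0+0+1+1+1+0 mod 2 = 0
  c[4] = d·G[:,4] = (10100011110)·(01000000000) mod 2 = 0+0+0+0+0+0+0+0+0+0+0 mod 2 = 0
  c[5] = d·G[:,5] = (10100011110)·(00100000000) mod 2 = 0+0+1+0+0+0+0+0+0+0+0 mod 2 = 1
  c[6] = d·G[:,6] = (10100011110)·(00010000000) mod 2 = 0+0+0+0+0+0+0+0+0+0+0 mod 2 = 0
  c[7] = d·G[:,7] = (10100011110)·(00001111111) mod 2 = 0+0+0+0+0+0+1+1+1+1+0 mod 2 = 0
  c[8] = d·G[:,8] = (10100011110)·(00001000000) mod 2 = 0+0+0+0+0+0+0+0+0+0+0 mod 2 = 0
  c[9] = d·G[:,9] = (10100011110)·(00000100000) mod 2 = 0+0+0+0+0+0+0+0+0+0+0 mod 2 = 0
  c[10] = d·G[:,10] = (10100011110)·(00000010000) mod 2 = 0+0+0+0+0+0+1+0+0+0+0 mod 2 = 1
  c[11] = d·G[:,11] = (10100011110)·(00000001000) mod 2 = 0+0+0+0+0+0+0+1+0+0+0 mod 2 = 1
  c[12] = d·G[:,12] = (10100011110)·(00000000100) mod 2 = 0+0+0+0+0+0+0+0+1+0+0 mod 2 = 1
  c[13] = d·G[:,13] = (10100011110)·(00000000010) mod 2 = 0+0+0+0+0+0+0+0+0+1+0 mod 2 = 1
  c[14] = d·G[:,14] = (10100011110)·(00000000001) mod 2 = 0+0+0+0+0+0+0+0+0+0+0 mod 2 = 0
Codeword = 101001000011110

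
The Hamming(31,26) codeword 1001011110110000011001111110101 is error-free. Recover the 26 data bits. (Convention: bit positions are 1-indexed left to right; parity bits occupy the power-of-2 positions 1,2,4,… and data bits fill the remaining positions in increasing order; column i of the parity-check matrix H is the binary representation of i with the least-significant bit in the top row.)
Parity bits occupy power-of-2 positions; data bits are at positions {3,5,6,7,9,10,11,12,13,14,15,17,18,19,20,21,22,23,24,25,26,27,28,29,30,31} (1-indexed).
Extract: c[3]=0 c[5]=0 c[6]=1 c[7]=1 c[9]=1 c[10]=0 c[11]=1 c[12]=1 c[13]=0 c[14]=0 c[15]=0 c[17]=0 c[18]=1 c[19]=1 c[20]=0 c[21]=0 c[22]=1 c[23]=1 c[24]=1 c[25]=1 c[26]=1 c[27]=1 c[28]=0 c[29]=1 c[30]=0 c[31]=1
Data = 00111011000011001111110101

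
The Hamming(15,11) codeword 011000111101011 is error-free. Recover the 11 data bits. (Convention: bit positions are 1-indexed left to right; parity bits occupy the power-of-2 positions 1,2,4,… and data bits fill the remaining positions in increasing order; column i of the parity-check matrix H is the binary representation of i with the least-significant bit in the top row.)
Parity bits occupy power-of-2 positions; data bits are at positions {3,5,6,7,9,10,11,12,13,14,15} (1-indexed).
Extract: c[3]=1 c[5]=0 c[6]=0 c[7]=1 c[9]=1 c[10]=1 c[11]=0 c[12]=1 c[13]=0 c[14]=1 c[15]=1
Data = 10011101011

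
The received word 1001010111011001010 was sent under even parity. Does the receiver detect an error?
Sum of received bits: 1+0+0+1+0+1+0+1+1+1+0+1+1+0+0+1+0+1+0 = 10; 10 mod 2 = 0. Result is 0 → no error detected.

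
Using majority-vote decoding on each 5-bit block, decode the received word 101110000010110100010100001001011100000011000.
Split into 5-bit blocks and majority-vote each:
  block 1 = 10111: 4 ones, 1 zeros → 1
  block 2 = 00000: 0 ones, 5 zeros → 0
  block 3 = 10110: 3 ones, 2 zeros → 1
  block 4 = 10001: 2 ones, 3 zeros → 0
  block 5 = 01000: 1 ones, 4 zeros → 0
  block 6 = 01001: 2 ones, 3 zeros → 0
  block 7 = 01110: 3 ones, 2 zeros → 1
  block 8 = 00000: 0 ones, 5 zeros → 0
  block 9 = 11000: 2 ones, 3 zeros → 0
Decoded = 101000100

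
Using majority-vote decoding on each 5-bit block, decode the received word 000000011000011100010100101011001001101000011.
Split into 5-bit blocks and majority-vote each:
  block 1 = 00000: 0 ones, 5 zeros → 0
  block 2 = 00110: 2 ones, 3 zeros → 0
  block 3 = 00011: 2 ones, 3 zeros → 0
  block 4 = 10001: 2 ones, 3 zeros → 0
  block 5 = 01001: 2 ones, 3 zeros → 0
  block 6 = 01011: 3 ones, 2 zeros → 1
  block 7 = 00100: 1 ones, 4 zeros → 0
  block 8 = 11010: 3 ones, 2 zeros → 1
  block 9 = 00011: 2 ones, 3 zeros → 0
Decoded = 000001010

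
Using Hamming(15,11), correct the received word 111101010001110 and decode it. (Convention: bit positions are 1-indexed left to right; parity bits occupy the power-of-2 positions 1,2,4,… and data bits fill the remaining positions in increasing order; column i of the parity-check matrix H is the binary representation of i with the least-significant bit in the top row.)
Syndrome s = H · r^T (mod 2), r = 111101010001110:
  s[0] = (101010101010101)·(111101010001110) mod 2 = 1+0+1+0+0+0+0+0+0+0+0+0+1+0+0 mod 2 = 1
  s[1] = (011001100110011)·(111101010001110) mod 2 = 0+1+1+0+0+1+0+0+0+0+0+0+0+1+0 mod 2 = 0
  s[2] = (000111100001111)·(111101010001110) mod 2 = 0+0+0+1+0+1+0+0+0+0+0+1+1+1+0 mod 2 = 1
  s[3] = (000000011111111)·(111101010001110) mod 2 = 0+0+0+0+0+0+0+1+0+0+0+1+1+1+0 mod 2 = 0
Syndrome = 1010
Column 5 of H equals this syndrome → error at bit 5 (1-indexed).
Flip bit 5: 111101010001110 → 111111010001110
Extract data bits at positions {3,5,6,7,9,10,11,12,13,14,15}: 11100001110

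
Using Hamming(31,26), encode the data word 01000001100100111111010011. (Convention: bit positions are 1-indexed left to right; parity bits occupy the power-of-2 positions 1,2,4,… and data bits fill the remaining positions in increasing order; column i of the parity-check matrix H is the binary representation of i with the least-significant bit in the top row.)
Codeword c = d · G (mod 2), d = 01000001100100111111010011:
  c[0] = d·G[:,0] = (01000001100100111111010011)·(11011010101101010101010101) mod 2 = 0+1+0+0+0+0+0+0+1+0+0+1+0+0+0+1+0+1+0+1+0+1+0+0+0+1 mod 2 = 0
  c[1] = d·G[:,1] = (01000001100100111111010011)·(10110110011011001100110011) mod 2 = 0+0+0+0+0+0+0+0+0+0+0+0+0+0+0+0+1+1+0+0+0+1+0+0+1+1 mod 2 = 1
  c[2] = d·G[:,2] = (01000001100100111111010011)·(10000000000000000000000000) mod 2 = 0+0+0+0+0+0+0+0+0+0+0+0+0+0+0+0+0+0+0+0+0+0+0+0+0+0 mod 2 = 0
  c[3] = d·G[:,3] = (01000001100100111111010011)·(01110001111000111100001111) mod 2 = 0+1+0+0+0+0+0+1+1+0+0+0+0+0+1+1+1+1+0+0+0+0+0+0+1+1 mod 2 = 1
  c[4] = d·G[:,4] = (01000001100100111111010011)·(01000000000000000000000000) mod 2 = 0+1+0+0+0+0+0+0+0+0+0+0+0+0+0+0+0+0+0+0+0+0+0+0+0+0 mod 2 = 1
  c[5] = d·G[:,5] = (01000001100100111111010011)·(00100000000000000000000000) mod 2 = 0+0+0+0+0+0+0+0+0+0+0+0+0+0+0+0+0+0+0+0+0+0+0+0+0+0 mod 2 = 0
  c[6] = d·G[:,6] = (01000001100100111111010011)·(00010000000000000000000000) mod 2 = 0+0+0+0+0+0+0+0+0+0+0+0+0+0+0+0+0+0+0+0+0+0+0+0+0+0 mod 2 = 0
  c[7] = d·G[:,7] = (01000001100100111111010011)·(00001111111000000011111111) mod 2 = 0+0+0+0+0+0+0+1+1+0+0+0+0+0+0+0+0+0+1+1+0+1+0+0+1+1 mod 2 = 1
  c[8] = d·G[:,8] = (01000001100100111111010011)·(00001000000000000000000000) mod 2 = 0+0+0+0+0+0+0+0+0+0+0+0+0+0+0+0+0+0+0+0+0+0+0+0+0+0 mod 2 = 0
  c[9] = d·G[:,9] = (01000001100100111111010011)·(00000100000000000000000000) mod 2 = 0+0+0+0+0+0+0+0+0+0+0+0+0+0+0+0+0+0+0+0+0+0+0+0+0+0 mod 2 = 0
  c[10] = d·G[:,10] = (01000001100100111111010011)·(00000010000000000000000000) mod 2 = 0+0+0+0+0+0+0+0+0+0+0+0+0+0+0+0+0+0+0+0+0+0+0+0+0+0 mod 2 = 0
  c[11] = d·G[:,11] = (01000001100100111111010011)·(00000001000000000000000000) mod 2 = 0+0+0+0+0+0+0+1+0+0+0+0+0+0+0+0+0+0+0+0+0+0+0+0+0+0 mod 2 = 1
  c[12] = d·G[:,12] = (01000001100100111111010011)·(00000000100000000000000000) mod 2 = 0+0+0+0+0+0+0+0+1+0+0+0+0+0+0+0+0+0+0+0+0+0+0+0+0+0 mod 2 = 1
  c[13] = d·G[:,13] = (01000001100100111111010011)·(00000000010000000000000000) mod 2 = 0+0+0+0+0+0+0+0+0+0+0+0+0+0+0+0+0+0+0+0+0+0+0+0+0+0 mod 2 = 0
  c[14] = d·G[:,14] = (01000001100100111111010011)·(00000000001000000000000000) mod 2 = 0+0+0+0+0+0+0+0+0+0+0+0+0+0+0+0+0+0+0+0+0+0+0+0+0+0 mod 2 = 0
  c[15] = d·G[:,15] = (01000001100100111111010011)·(00000000000111111111111111) mod 2 = 0+0+0+0+0+0+0+0+0+0+0+1+0+0+1+1+1+1+1+1+0+1+0+0+1+1 mod 2 = 0
  c[16] = d·G[:,16] = (01000001100100111111010011)·(00000000000100000000000000) mod 2 = 0+0+0+0+0+0+0+0+0+0+0+1+0+0+0+0+0+0+0+0+0+0+0+0+0+0 mod 2 = 1
  c[17] = d·G[:,17] = (01000001100100111111010011)·(00000000000010000000000000) mod 2 = 0+0+0+0+0+0+0+0+0+0+0+0+0+0+0+0+0+0+0+0+0+0+0+0+0+0 mod 2 = 0
  c[18] = d·G[:,18] = (01000001100100111111010011)·(00000000000001000000000000) mod 2 = 0+0+0+0+0+0+0+0+0+0+0+0+0+0+0+0+0+0+0+0+0+0+0+0+0+0 mod 2 = 0
  c[19] = d·G[:,19] = (01000001100100111111010011)·(00000000000000100000000000) mod 2 = 0+0+0+0+0+0+0+0+0+0+0+0+0+0+1+0+0+0+0+0+0+0+0+0+0+0 mod 2 = 1
  c[20] = d·G[:,20] = (01000001100100111111010011)·(00000000000000010000000000) mod 2 = 0+0+0+0+0+0+0+0+0+0+0+0+0+0+0+1+0+0+0+0+0+0+0+0+0+0 mod 2 = 1
  c[21] = d·G[:,21] = (01000001100100111111010011)·(00000000000000001000000000) mod 2 = 0+0+0+0+0+0+0+0+0+0+0+0+0+0+0+0+1+0+0+0+0+0+0+0+0+0 mod 2 = 1
  c[22] = d·G[:,22] = (01000001100100111111010011)·(00000000000000000100000000) mod 2 = 0+0+0+0+0+0+0+0+0+0+0+0+0+0+0+0+0+1+0+0+0+0+0+0+0+0 mod 2 = 1
  c[23] = d·G[:,23] = (01000001100100111111010011)·(00000000000000000010000000) mod 2 = 0+0+0+0+0+0+0+0+0+0+0+0+0+0+0+0+0+0+1+0+0+0+0+0+0+0 mod 2 = 1
  c[24] = d·G[:,24] = (01000001100100111111010011)·(00000000000000000001000000) mod 2 = 0+0+0+0+0+0+0+0+0+0+0+0+0+0+0+0+0+0+0+1+0+0+0+0+0+0 mod 2 = 1
  c[25] = d·G[:,25] = (01000001100100111111010011)·(00000000000000000000100000) mod 2 = 0+0+0+0+0+0+0+0+0+0+0+0+0+0+0+0+0+0+0+0+0+0+0+0+0+0 mod 2 = 0
  c[26] = d·G[:,26] = (01000001100100111111010011)·(00000000000000000000010000) mod 2 = 0+0+0+0+0+0+0+0+0+0+0+0+0+0+0+0+0+0+0+0+0+1+0+0+0+0 mod 2 = 1
  c[27] = d·G[:,27] = (01000001100100111111010011)·(00000000000000000000001000) mod 2 = 0+0+0+0+0+0+0+0+0+0+0+0+0+0+0+0+0+0+0+0+0+0+0+0+0+0 mod 2 = 0
  c[28] = d·G[:,28] = (01000001100100111111010011)·(00000000000000000000000100) mod 2 = 0+0+0+0+0+0+0+0+0+0+0+0+0+0+0+0+0+0+0+0+0+0+0+0+0+0 mod 2 = 0
  c[29] = d·G[:,29] = (01000001100100111111010011)·(00000000000000000000000010) mod 2 = 0+0+0+0+0+0+0+0+0+0+0+0+0+0+0+0+0+0+0+0+0+0+0+0+1+0 mod 2 = 1
  c[30] = d·G[:,30] = (01000001100100111111010011)·(00000000000000000000000001) mod 2 = 0+0+0+0+0+0+0+0+0+0+0+0+0+0+0+0+0+0+0+0+0+0+0+0+0+1 mod 2 = 1
Codeword = 0101100100011000100111111010011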